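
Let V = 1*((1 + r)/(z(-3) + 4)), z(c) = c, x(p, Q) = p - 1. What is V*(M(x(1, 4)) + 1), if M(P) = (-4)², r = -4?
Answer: -51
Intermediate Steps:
x(p, Q) = -1 + p
M(P) = 16
V = -3 (V = 1*((1 - 4)/(-3 + 4)) = 1*(-3/1) = 1*(-3*1) = 1*(-3) = -3)
V*(M(x(1, 4)) + 1) = -3*(16 + 1) = -3*17 = -51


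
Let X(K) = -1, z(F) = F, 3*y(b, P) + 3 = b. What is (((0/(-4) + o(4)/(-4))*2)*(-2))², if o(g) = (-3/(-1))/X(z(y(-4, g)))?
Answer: 9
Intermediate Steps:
y(b, P) = -1 + b/3
o(g) = -3 (o(g) = -3/(-1)/(-1) = -3*(-1)*(-1) = 3*(-1) = -3)
(((0/(-4) + o(4)/(-4))*2)*(-2))² = (((0/(-4) - 3/(-4))*2)*(-2))² = (((0*(-¼) - 3*(-¼))*2)*(-2))² = (((0 + ¾)*2)*(-2))² = (((¾)*2)*(-2))² = ((3/2)*(-2))² = (-3)² = 9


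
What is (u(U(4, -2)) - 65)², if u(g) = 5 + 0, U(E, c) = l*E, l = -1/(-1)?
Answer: 3600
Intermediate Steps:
l = 1 (l = -1*(-1) = 1)
U(E, c) = E (U(E, c) = 1*E = E)
u(g) = 5
(u(U(4, -2)) - 65)² = (5 - 65)² = (-60)² = 3600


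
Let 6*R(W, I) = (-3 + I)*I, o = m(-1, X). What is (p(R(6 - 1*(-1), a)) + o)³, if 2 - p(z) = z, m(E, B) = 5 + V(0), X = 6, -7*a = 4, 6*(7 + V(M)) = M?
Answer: -125000/3176523 ≈ -0.039351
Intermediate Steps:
V(M) = -7 + M/6
a = -4/7 (a = -⅐*4 = -4/7 ≈ -0.57143)
m(E, B) = -2 (m(E, B) = 5 + (-7 + (⅙)*0) = 5 + (-7 + 0) = 5 - 7 = -2)
o = -2
R(W, I) = I*(-3 + I)/6 (R(W, I) = ((-3 + I)*I)/6 = (I*(-3 + I))/6 = I*(-3 + I)/6)
p(z) = 2 - z
(p(R(6 - 1*(-1), a)) + o)³ = ((2 - (-4)*(-3 - 4/7)/(6*7)) - 2)³ = ((2 - (-4)*(-25)/(6*7*7)) - 2)³ = ((2 - 1*50/147) - 2)³ = ((2 - 50/147) - 2)³ = (244/147 - 2)³ = (-50/147)³ = -125000/3176523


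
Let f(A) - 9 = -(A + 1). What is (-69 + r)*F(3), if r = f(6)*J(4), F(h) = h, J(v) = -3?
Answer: -225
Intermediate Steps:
f(A) = 8 - A (f(A) = 9 - (A + 1) = 9 - (1 + A) = 9 + (-1 - A) = 8 - A)
r = -6 (r = (8 - 1*6)*(-3) = (8 - 6)*(-3) = 2*(-3) = -6)
(-69 + r)*F(3) = (-69 - 6)*3 = -75*3 = -225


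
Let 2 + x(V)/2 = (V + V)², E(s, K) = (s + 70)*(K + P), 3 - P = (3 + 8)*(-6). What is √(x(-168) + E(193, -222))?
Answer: √185549 ≈ 430.75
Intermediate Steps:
P = 69 (P = 3 - (3 + 8)*(-6) = 3 - 11*(-6) = 3 - 1*(-66) = 3 + 66 = 69)
E(s, K) = (69 + K)*(70 + s) (E(s, K) = (s + 70)*(K + 69) = (70 + s)*(69 + K) = (69 + K)*(70 + s))
x(V) = -4 + 8*V² (x(V) = -4 + 2*(V + V)² = -4 + 2*(2*V)² = -4 + 2*(4*V²) = -4 + 8*V²)
√(x(-168) + E(193, -222)) = √((-4 + 8*(-168)²) + (4830 + 69*193 + 70*(-222) - 222*193)) = √((-4 + 8*28224) + (4830 + 13317 - 15540 - 42846)) = √((-4 + 225792) - 40239) = √(225788 - 40239) = √185549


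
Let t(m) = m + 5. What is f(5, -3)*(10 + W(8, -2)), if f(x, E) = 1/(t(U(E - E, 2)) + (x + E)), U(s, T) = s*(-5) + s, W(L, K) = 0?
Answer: 10/7 ≈ 1.4286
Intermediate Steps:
U(s, T) = -4*s (U(s, T) = -5*s + s = -4*s)
t(m) = 5 + m
f(x, E) = 1/(5 + E + x) (f(x, E) = 1/((5 - 4*(E - E)) + (x + E)) = 1/((5 - 4*0) + (E + x)) = 1/((5 + 0) + (E + x)) = 1/(5 + (E + x)) = 1/(5 + E + x))
f(5, -3)*(10 + W(8, -2)) = (10 + 0)/(5 - 3 + 5) = 10/7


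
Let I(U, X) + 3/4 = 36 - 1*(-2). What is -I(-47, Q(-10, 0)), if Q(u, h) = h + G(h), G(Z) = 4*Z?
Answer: -149/4 ≈ -37.250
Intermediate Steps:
Q(u, h) = 5*h (Q(u, h) = h + 4*h = 5*h)
I(U, X) = 149/4 (I(U, X) = -¾ + (36 - 1*(-2)) = -¾ + (36 + 2) = -¾ + 38 = 149/4)
-I(-47, Q(-10, 0)) = -1*149/4 = -149/4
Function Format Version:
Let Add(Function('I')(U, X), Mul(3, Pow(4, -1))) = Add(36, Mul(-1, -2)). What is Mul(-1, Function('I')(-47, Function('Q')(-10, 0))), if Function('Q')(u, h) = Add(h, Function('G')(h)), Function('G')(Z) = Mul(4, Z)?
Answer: Rational(-149, 4) ≈ -37.250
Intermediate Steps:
Function('Q')(u, h) = Mul(5, h) (Function('Q')(u, h) = Add(h, Mul(4, h)) = Mul(5, h))
Function('I')(U, X) = Rational(149, 4) (Function('I')(U, X) = Add(Rational(-3, 4), Add(36, Mul(-1, -2))) = Add(Rational(-3, 4), Add(36, 2)) = Add(Rational(-3, 4), 38) = Rational(149, 4))
Mul(-1, Function('I')(-47, Function('Q')(-10, 0))) = Mul(-1, Rational(149, 4)) = Rational(-149, 4)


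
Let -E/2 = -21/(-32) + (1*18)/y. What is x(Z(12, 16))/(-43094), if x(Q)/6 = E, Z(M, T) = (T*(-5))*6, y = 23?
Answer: 3177/7929296 ≈ 0.00040067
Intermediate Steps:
Z(M, T) = -30*T (Z(M, T) = -5*T*6 = -30*T)
E = -1059/368 (E = -2*(-21/(-32) + (1*18)/23) = -2*(-21*(-1/32) + 18*(1/23)) = -2*(21/32 + 18/23) = -2*1059/736 = -1059/368 ≈ -2.8777)
x(Q) = -3177/184 (x(Q) = 6*(-1059/368) = -3177/184)
x(Z(12, 16))/(-43094) = -3177/184/(-43094) = -3177/184*(-1/43094) = 3177/7929296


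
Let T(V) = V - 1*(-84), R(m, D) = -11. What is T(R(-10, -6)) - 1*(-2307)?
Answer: 2380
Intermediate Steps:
T(V) = 84 + V (T(V) = V + 84 = 84 + V)
T(R(-10, -6)) - 1*(-2307) = (84 - 11) - 1*(-2307) = 73 + 2307 = 2380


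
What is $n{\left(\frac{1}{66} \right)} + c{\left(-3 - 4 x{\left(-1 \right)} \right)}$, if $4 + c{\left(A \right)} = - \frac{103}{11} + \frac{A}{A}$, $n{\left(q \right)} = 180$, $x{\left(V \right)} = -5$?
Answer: $\frac{1844}{11} \approx 167.64$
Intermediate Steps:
$c{\left(A \right)} = - \frac{136}{11}$ ($c{\left(A \right)} = -4 + \left(- \frac{103}{11} + \frac{A}{A}\right) = -4 + \left(\left(-103\right) \frac{1}{11} + 1\right) = -4 + \left(- \frac{103}{11} + 1\right) = -4 - \frac{92}{11} = - \frac{136}{11}$)
$n{\left(\frac{1}{66} \right)} + c{\left(-3 - 4 x{\left(-1 \right)} \right)} = 180 - \frac{136}{11} = \frac{1844}{11}$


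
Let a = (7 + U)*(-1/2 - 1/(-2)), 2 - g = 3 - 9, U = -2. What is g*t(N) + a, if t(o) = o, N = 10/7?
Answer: 80/7 ≈ 11.429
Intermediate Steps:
N = 10/7 (N = 10*(⅐) = 10/7 ≈ 1.4286)
g = 8 (g = 2 - (3 - 9) = 2 - 1*(-6) = 2 + 6 = 8)
a = 0 (a = (7 - 2)*(-1/2 - 1/(-2)) = 5*(-1*½ - 1*(-½)) = 5*(-½ + ½) = 5*0 = 0)
g*t(N) + a = 8*(10/7) + 0 = 80/7 + 0 = 80/7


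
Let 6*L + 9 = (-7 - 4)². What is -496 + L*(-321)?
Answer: -6488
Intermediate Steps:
L = 56/3 (L = -3/2 + (-7 - 4)²/6 = -3/2 + (⅙)*(-11)² = -3/2 + (⅙)*121 = -3/2 + 121/6 = 56/3 ≈ 18.667)
-496 + L*(-321) = -496 + (56/3)*(-321) = -496 - 5992 = -6488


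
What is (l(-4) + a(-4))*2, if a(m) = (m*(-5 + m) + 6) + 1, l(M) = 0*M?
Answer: 86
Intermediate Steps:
l(M) = 0
a(m) = 7 + m*(-5 + m) (a(m) = (6 + m*(-5 + m)) + 1 = 7 + m*(-5 + m))
(l(-4) + a(-4))*2 = (0 + (7 + (-4)² - 5*(-4)))*2 = (0 + (7 + 16 + 20))*2 = (0 + 43)*2 = 43*2 = 86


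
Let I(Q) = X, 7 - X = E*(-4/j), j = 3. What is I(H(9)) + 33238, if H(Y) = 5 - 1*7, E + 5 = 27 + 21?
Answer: 99907/3 ≈ 33302.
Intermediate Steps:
E = 43 (E = -5 + (27 + 21) = -5 + 48 = 43)
H(Y) = -2 (H(Y) = 5 - 7 = -2)
X = 193/3 (X = 7 - 43*(-4/3) = 7 - 43*(-4*⅓) = 7 - 43*(-4)/3 = 7 - 1*(-172/3) = 7 + 172/3 = 193/3 ≈ 64.333)
I(Q) = 193/3
I(H(9)) + 33238 = 193/3 + 33238 = 99907/3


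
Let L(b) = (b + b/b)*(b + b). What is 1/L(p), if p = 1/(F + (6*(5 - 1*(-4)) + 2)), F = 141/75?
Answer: 2093809/73600 ≈ 28.448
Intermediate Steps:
F = 47/25 (F = 141*(1/75) = 47/25 ≈ 1.8800)
p = 25/1447 (p = 1/(47/25 + (6*(5 - 1*(-4)) + 2)) = 1/(47/25 + (6*(5 + 4) + 2)) = 1/(47/25 + (6*9 + 2)) = 1/(47/25 + (54 + 2)) = 1/(47/25 + 56) = 1/(1447/25) = 25/1447 ≈ 0.017277)
L(b) = 2*b*(1 + b) (L(b) = (b + 1)*(2*b) = (1 + b)*(2*b) = 2*b*(1 + b))
1/L(p) = 1/(2*(25/1447)*(1 + 25/1447)) = 1/(2*(25/1447)*(1472/1447)) = 1/(73600/2093809) = 2093809/73600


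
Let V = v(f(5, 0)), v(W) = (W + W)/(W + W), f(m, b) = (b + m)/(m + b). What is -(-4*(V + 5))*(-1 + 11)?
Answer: 240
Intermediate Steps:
f(m, b) = 1 (f(m, b) = (b + m)/(b + m) = 1)
v(W) = 1 (v(W) = (2*W)/((2*W)) = (2*W)*(1/(2*W)) = 1)
V = 1
-(-4*(V + 5))*(-1 + 11) = -(-4*(1 + 5))*(-1 + 11) = -(-4*6)*10 = -(-24)*10 = -1*(-240) = 240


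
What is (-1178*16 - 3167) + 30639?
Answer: 8624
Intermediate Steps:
(-1178*16 - 3167) + 30639 = (-18848 - 3167) + 30639 = -22015 + 30639 = 8624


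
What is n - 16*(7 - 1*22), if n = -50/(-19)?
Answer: 4610/19 ≈ 242.63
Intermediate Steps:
n = 50/19 (n = -50*(-1/19) = 50/19 ≈ 2.6316)
n - 16*(7 - 1*22) = 50/19 - 16*(7 - 1*22) = 50/19 - 16*(7 - 22) = 50/19 - 16*(-15) = 50/19 + 240 = 4610/19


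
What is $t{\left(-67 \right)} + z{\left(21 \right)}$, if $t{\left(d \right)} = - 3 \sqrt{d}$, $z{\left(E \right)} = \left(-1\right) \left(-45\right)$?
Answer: $45 - 3 i \sqrt{67} \approx 45.0 - 24.556 i$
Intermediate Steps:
$z{\left(E \right)} = 45$
$t{\left(-67 \right)} + z{\left(21 \right)} = - 3 \sqrt{-67} + 45 = - 3 i \sqrt{67} + 45 = 45 - 3 i \sqrt{67}$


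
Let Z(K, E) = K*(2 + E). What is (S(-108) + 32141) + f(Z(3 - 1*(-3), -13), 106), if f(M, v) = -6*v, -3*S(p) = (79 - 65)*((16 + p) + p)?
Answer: 97315/3 ≈ 32438.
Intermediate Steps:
S(p) = -224/3 - 28*p/3 (S(p) = -(79 - 65)*((16 + p) + p)/3 = -14*(16 + 2*p)/3 = -(224 + 28*p)/3 = -224/3 - 28*p/3)
(S(-108) + 32141) + f(Z(3 - 1*(-3), -13), 106) = ((-224/3 - 28/3*(-108)) + 32141) - 6*106 = ((-224/3 + 1008) + 32141) - 636 = (2800/3 + 32141) - 636 = 99223/3 - 636 = 97315/3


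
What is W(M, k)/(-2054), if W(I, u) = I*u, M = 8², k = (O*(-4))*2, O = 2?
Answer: 512/1027 ≈ 0.49854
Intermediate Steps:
k = -16 (k = (2*(-4))*2 = -8*2 = -16)
M = 64
W(M, k)/(-2054) = (64*(-16))/(-2054) = -1024*(-1/2054) = 512/1027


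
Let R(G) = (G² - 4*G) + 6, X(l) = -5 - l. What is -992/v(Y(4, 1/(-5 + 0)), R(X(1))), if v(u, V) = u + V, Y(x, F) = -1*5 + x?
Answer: -992/65 ≈ -15.262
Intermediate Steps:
R(G) = 6 + G² - 4*G
Y(x, F) = -5 + x
v(u, V) = V + u
-992/v(Y(4, 1/(-5 + 0)), R(X(1))) = -992/((6 + (-5 - 1*1)² - 4*(-5 - 1*1)) + (-5 + 4)) = -992/((6 + (-5 - 1)² - 4*(-5 - 1)) - 1) = -992/((6 + (-6)² - 4*(-6)) - 1) = -992/((6 + 36 + 24) - 1) = -992/(66 - 1) = -992/65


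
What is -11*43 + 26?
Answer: -447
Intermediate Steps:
-11*43 + 26 = -473 + 26 = -447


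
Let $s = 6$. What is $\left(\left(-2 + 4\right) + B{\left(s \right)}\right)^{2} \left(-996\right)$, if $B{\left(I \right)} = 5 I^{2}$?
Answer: $-32991504$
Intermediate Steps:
$\left(\left(-2 + 4\right) + B{\left(s \right)}\right)^{2} \left(-996\right) = \left(\left(-2 + 4\right) + 5 \cdot 6^{2}\right)^{2} \left(-996\right) = \left(2 + 5 \cdot 36\right)^{2} \left(-996\right) = \left(2 + 180\right)^{2} \left(-996\right) = 182^{2} \left(-996\right) = 33124 \left(-996\right) = -32991504$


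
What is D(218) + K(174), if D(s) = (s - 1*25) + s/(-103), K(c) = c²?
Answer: 3138089/103 ≈ 30467.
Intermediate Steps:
D(s) = -25 + 102*s/103 (D(s) = (s - 25) + s*(-1/103) = (-25 + s) - s/103 = -25 + 102*s/103)
D(218) + K(174) = (-25 + (102/103)*218) + 174² = (-25 + 22236/103) + 30276 = 19661/103 + 30276 = 3138089/103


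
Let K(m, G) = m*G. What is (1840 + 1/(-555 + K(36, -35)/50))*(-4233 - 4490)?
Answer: -46561934705/2901 ≈ -1.6050e+7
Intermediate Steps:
K(m, G) = G*m
(1840 + 1/(-555 + K(36, -35)/50))*(-4233 - 4490) = (1840 + 1/(-555 - 35*36/50))*(-4233 - 4490) = (1840 + 1/(-555 - 1260*1/50))*(-8723) = (1840 + 1/(-555 - 126/5))*(-8723) = (1840 + 1/(-2901/5))*(-8723) = (1840 - 5/2901)*(-8723) = (5337835/2901)*(-8723) = -46561934705/2901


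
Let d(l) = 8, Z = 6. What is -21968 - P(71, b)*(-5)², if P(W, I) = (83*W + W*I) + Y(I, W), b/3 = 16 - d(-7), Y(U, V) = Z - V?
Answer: -210268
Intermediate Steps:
Y(U, V) = 6 - V
b = 24 (b = 3*(16 - 1*8) = 3*(16 - 8) = 3*8 = 24)
P(W, I) = 6 + 82*W + I*W (P(W, I) = (83*W + W*I) + (6 - W) = (83*W + I*W) + (6 - W) = 6 + 82*W + I*W)
-21968 - P(71, b)*(-5)² = -21968 - (6 + 82*71 + 24*71)*(-5)² = -21968 - (6 + 5822 + 1704)*25 = -21968 - 7532*25 = -21968 - 1*188300 = -21968 - 188300 = -210268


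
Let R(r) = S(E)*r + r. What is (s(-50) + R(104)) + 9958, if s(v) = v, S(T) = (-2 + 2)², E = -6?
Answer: 10012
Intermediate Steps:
S(T) = 0 (S(T) = 0² = 0)
R(r) = r (R(r) = 0*r + r = 0 + r = r)
(s(-50) + R(104)) + 9958 = (-50 + 104) + 9958 = 54 + 9958 = 10012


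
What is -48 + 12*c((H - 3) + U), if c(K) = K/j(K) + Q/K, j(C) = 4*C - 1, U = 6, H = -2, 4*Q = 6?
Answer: -26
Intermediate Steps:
Q = 3/2 (Q = (1/4)*6 = 3/2 ≈ 1.5000)
j(C) = -1 + 4*C
c(K) = 3/(2*K) + K/(-1 + 4*K) (c(K) = K/(-1 + 4*K) + 3/(2*K) = 3/(2*K) + K/(-1 + 4*K))
-48 + 12*c((H - 3) + U) = -48 + 12*((-3/2 + ((-2 - 3) + 6)**2 + 6*((-2 - 3) + 6))/(((-2 - 3) + 6)*(-1 + 4*((-2 - 3) + 6)))) = -48 + 12*((-3/2 + (-5 + 6)**2 + 6*(-5 + 6))/((-5 + 6)*(-1 + 4*(-5 + 6)))) = -48 + 12*((-3/2 + 1**2 + 6*1)/(1*(-1 + 4*1))) = -48 + 12*(1*(-3/2 + 1 + 6)/(-1 + 4)) = -48 + 12*(1*(11/2)/3) = -48 + 12*(1*(1/3)*(11/2)) = -48 + 12*(11/6) = -48 + 22 = -26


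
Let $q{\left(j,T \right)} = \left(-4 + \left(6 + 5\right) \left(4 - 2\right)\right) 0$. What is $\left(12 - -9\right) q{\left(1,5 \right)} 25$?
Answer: $0$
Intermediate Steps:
$q{\left(j,T \right)} = 0$ ($q{\left(j,T \right)} = \left(-4 + 11 \cdot 2\right) 0 = \left(-4 + 22\right) 0 = 18 \cdot 0 = 0$)
$\left(12 - -9\right) q{\left(1,5 \right)} 25 = \left(12 - -9\right) 0 \cdot 25 = \left(12 + 9\right) 0 \cdot 25 = 21 \cdot 0 \cdot 25 = 0 \cdot 25 = 0$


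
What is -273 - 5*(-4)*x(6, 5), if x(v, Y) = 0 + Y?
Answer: -173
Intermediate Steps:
x(v, Y) = Y
-273 - 5*(-4)*x(6, 5) = -273 - 5*(-4)*5 = -273 - (-20)*5 = -273 - 1*(-100) = -273 + 100 = -173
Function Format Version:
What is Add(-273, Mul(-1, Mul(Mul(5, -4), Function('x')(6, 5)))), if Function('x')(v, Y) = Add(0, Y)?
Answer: -173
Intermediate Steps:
Function('x')(v, Y) = Y
Add(-273, Mul(-1, Mul(Mul(5, -4), Function('x')(6, 5)))) = Add(-273, Mul(-1, Mul(Mul(5, -4), 5))) = Add(-273, Mul(-1, Mul(-20, 5))) = Add(-273, Mul(-1, -100)) = Add(-273, 100) = -173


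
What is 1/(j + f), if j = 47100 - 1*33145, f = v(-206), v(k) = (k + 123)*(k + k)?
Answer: 1/48151 ≈ 2.0768e-5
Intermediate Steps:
v(k) = 2*k*(123 + k) (v(k) = (123 + k)*(2*k) = 2*k*(123 + k))
f = 34196 (f = 2*(-206)*(123 - 206) = 2*(-206)*(-83) = 34196)
j = 13955 (j = 47100 - 33145 = 13955)
1/(j + f) = 1/(13955 + 34196) = 1/48151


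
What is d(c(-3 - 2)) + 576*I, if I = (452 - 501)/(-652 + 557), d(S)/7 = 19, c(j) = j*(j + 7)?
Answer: 40859/95 ≈ 430.09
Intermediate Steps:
c(j) = j*(7 + j)
d(S) = 133 (d(S) = 7*19 = 133)
I = 49/95 (I = -49/(-95) = -49*(-1/95) = 49/95 ≈ 0.51579)
d(c(-3 - 2)) + 576*I = 133 + 576*(49/95) = 133 + 28224/95 = 40859/95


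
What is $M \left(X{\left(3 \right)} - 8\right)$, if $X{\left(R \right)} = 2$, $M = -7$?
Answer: $42$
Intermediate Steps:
$M \left(X{\left(3 \right)} - 8\right) = - 7 \left(2 - 8\right) = \left(-7\right) \left(-6\right) = 42$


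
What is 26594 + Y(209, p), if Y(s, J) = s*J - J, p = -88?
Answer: 8290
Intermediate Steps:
Y(s, J) = -J + J*s (Y(s, J) = J*s - J = -J + J*s)
26594 + Y(209, p) = 26594 - 88*(-1 + 209) = 26594 - 88*208 = 26594 - 18304 = 8290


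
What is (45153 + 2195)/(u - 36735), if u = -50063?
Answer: -23674/43399 ≈ -0.54550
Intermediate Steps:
(45153 + 2195)/(u - 36735) = (45153 + 2195)/(-50063 - 36735) = 47348/(-86798) = 47348*(-1/86798) = -23674/43399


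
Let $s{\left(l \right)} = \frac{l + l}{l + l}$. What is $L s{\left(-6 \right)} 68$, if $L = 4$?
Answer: $272$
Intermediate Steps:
$s{\left(l \right)} = 1$ ($s{\left(l \right)} = \frac{2 l}{2 l} = 2 l \frac{1}{2 l} = 1$)
$L s{\left(-6 \right)} 68 = 4 \cdot 1 \cdot 68 = 4 \cdot 68 = 272$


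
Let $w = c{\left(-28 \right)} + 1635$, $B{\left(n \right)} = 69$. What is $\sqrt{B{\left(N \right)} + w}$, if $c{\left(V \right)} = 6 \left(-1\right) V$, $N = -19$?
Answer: $12 \sqrt{13} \approx 43.267$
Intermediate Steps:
$c{\left(V \right)} = - 6 V$
$w = 1803$ ($w = \left(-6\right) \left(-28\right) + 1635 = 168 + 1635 = 1803$)
$\sqrt{B{\left(N \right)} + w} = \sqrt{69 + 1803} = \sqrt{1872} = 12 \sqrt{13}$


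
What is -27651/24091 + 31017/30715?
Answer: -102069918/739955065 ≈ -0.13794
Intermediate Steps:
-27651/24091 + 31017/30715 = -102069918/739955065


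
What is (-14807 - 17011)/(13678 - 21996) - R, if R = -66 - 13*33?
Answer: 2074614/4159 ≈ 498.83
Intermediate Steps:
R = -495 (R = -66 - 429 = -495)
(-14807 - 17011)/(13678 - 21996) - R = (-14807 - 17011)/(13678 - 21996) - 1*(-495) = -31818/(-8318) + 495 = -31818*(-1/8318) + 495 = 15909/4159 + 495 = 2074614/4159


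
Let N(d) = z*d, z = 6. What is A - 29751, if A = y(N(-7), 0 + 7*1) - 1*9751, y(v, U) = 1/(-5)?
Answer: -197511/5 ≈ -39502.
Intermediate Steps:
N(d) = 6*d
y(v, U) = -1/5
A = -48756/5 (A = -1/5 - 1*9751 = -1/5 - 9751 = -48756/5 ≈ -9751.2)
A - 29751 = -48756/5 - 29751 = -197511/5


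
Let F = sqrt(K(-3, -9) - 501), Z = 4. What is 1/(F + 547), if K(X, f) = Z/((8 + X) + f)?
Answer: 547/299711 - I*sqrt(502)/299711 ≈ 0.0018251 - 7.4757e-5*I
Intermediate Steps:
K(X, f) = 4/(8 + X + f) (K(X, f) = 4/((8 + X) + f) = 4/(8 + X + f))
F = I*sqrt(502) (F = sqrt(4/(8 - 3 - 9) - 501) = sqrt(4/(-4) - 501) = sqrt(4*(-1/4) - 501) = sqrt(-1 - 501) = sqrt(-502) = I*sqrt(502) ≈ 22.405*I)
1/(F + 547) = 1/(I*sqrt(502) + 547) = 1/(547 + I*sqrt(502))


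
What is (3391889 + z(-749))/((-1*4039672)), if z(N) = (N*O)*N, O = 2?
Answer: -4513891/4039672 ≈ -1.1174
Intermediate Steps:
z(N) = 2*N² (z(N) = (N*2)*N = (2*N)*N = 2*N²)
(3391889 + z(-749))/((-1*4039672)) = (3391889 + 2*(-749)²)/((-1*4039672)) = (3391889 + 2*561001)/(-4039672) = (3391889 + 1122002)*(-1/4039672) = 4513891*(-1/4039672) = -4513891/4039672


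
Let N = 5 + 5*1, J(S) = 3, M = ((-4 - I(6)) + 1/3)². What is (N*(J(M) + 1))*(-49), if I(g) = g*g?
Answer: -1960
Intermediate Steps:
I(g) = g²
M = 14161/9 (M = ((-4 - 1*6²) + 1/3)² = ((-4 - 1*36) + ⅓)² = ((-4 - 36) + ⅓)² = (-40 + ⅓)² = (-119/3)² = 14161/9 ≈ 1573.4)
N = 10 (N = 5 + 5 = 10)
(N*(J(M) + 1))*(-49) = (10*(3 + 1))*(-49) = (10*4)*(-49) = 40*(-49) = -1960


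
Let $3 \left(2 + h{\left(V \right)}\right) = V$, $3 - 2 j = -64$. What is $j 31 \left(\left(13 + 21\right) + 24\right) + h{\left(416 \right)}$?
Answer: $\frac{181109}{3} \approx 60370.0$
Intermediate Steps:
$j = \frac{67}{2}$ ($j = \frac{3}{2} - -32 = \frac{3}{2} + 32 = \frac{67}{2} \approx 33.5$)
$h{\left(V \right)} = -2 + \frac{V}{3}$
$j 31 \left(\left(13 + 21\right) + 24\right) + h{\left(416 \right)} = \frac{67}{2} \cdot 31 \left(\left(13 + 21\right) + 24\right) + \left(-2 + \frac{1}{3} \cdot 416\right) = \frac{2077 \left(34 + 24\right)}{2} + \left(-2 + \frac{416}{3}\right) = \frac{2077}{2} \cdot 58 + \frac{410}{3} = 60233 + \frac{410}{3} = \frac{181109}{3}$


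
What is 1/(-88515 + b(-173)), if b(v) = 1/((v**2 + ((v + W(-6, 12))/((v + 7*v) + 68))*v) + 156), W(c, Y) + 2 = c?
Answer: -39560547/3501701816389 ≈ -1.1298e-5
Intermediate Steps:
W(c, Y) = -2 + c
b(v) = 1/(156 + v**2 + v*(-8 + v)/(68 + 8*v)) (b(v) = 1/((v**2 + ((v + (-2 - 6))/((v + 7*v) + 68))*v) + 156) = 1/((v**2 + ((v - 8)/(8*v + 68))*v) + 156) = 1/((v**2 + ((-8 + v)/(68 + 8*v))*v) + 156) = 1/((v**2 + v*(-8 + v)/(68 + 8*v)) + 156) = 1/(156 + v**2 + v*(-8 + v)/(68 + 8*v)))
1/(-88515 + b(-173)) = 1/(-88515 + 4*(17 + 2*(-173))/(10608 + 8*(-173)**3 + 69*(-173)**2 + 1240*(-173))) = 1/(-88515 + 4*(17 - 346)/(10608 + 8*(-5177717) + 69*29929 - 214520)) = 1/(-88515 + 4*(-329)/(10608 - 41421736 + 2065101 - 214520)) = 1/(-88515 + 4*(-329)/(-39560547)) = 1/(-88515 + 4*(-1/39560547)*(-329)) = 1/(-88515 + 1316/39560547) = 1/(-3501701816389/39560547) = -39560547/3501701816389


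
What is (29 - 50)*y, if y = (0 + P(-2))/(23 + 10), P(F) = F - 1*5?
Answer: 49/11 ≈ 4.4545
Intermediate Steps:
P(F) = -5 + F (P(F) = F - 5 = -5 + F)
y = -7/33 (y = (0 + (-5 - 2))/(23 + 10) = (0 - 7)/33 = -7*1/33 = -7/33 ≈ -0.21212)
(29 - 50)*y = (29 - 50)*(-7/33) = -21*(-7/33) = 49/11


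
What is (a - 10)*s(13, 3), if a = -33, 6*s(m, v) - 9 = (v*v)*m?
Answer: -903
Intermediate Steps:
s(m, v) = 3/2 + m*v**2/6 (s(m, v) = 3/2 + ((v*v)*m)/6 = 3/2 + (v**2*m)/6 = 3/2 + (m*v**2)/6 = 3/2 + m*v**2/6)
(a - 10)*s(13, 3) = (-33 - 10)*(3/2 + (1/6)*13*3**2) = -43*(3/2 + (1/6)*13*9) = -43*(3/2 + 39/2) = -43*21 = -903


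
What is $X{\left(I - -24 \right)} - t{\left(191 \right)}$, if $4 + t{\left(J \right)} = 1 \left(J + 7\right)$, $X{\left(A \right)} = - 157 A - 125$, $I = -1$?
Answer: $-3930$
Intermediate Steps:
$X{\left(A \right)} = -125 - 157 A$
$t{\left(J \right)} = 3 + J$ ($t{\left(J \right)} = -4 + 1 \left(J + 7\right) = -4 + 1 \left(7 + J\right) = -4 + \left(7 + J\right) = 3 + J$)
$X{\left(I - -24 \right)} - t{\left(191 \right)} = \left(-125 - 157 \left(-1 - -24\right)\right) - \left(3 + 191\right) = \left(-125 - 157 \left(-1 + 24\right)\right) - 194 = \left(-125 - 3611\right) - 194 = -3736 - 194 = -3930$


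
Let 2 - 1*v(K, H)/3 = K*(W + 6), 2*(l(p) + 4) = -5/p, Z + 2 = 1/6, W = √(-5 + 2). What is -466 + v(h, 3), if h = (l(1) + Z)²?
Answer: -1710 - 625*I*√3/3 ≈ -1710.0 - 360.84*I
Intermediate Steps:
W = I*√3 (W = √(-3) = I*√3 ≈ 1.732*I)
Z = -11/6 (Z = -2 + 1/6 = -2 + 1*(⅙) = -2 + ⅙ = -11/6 ≈ -1.8333)
l(p) = -4 - 5/(2*p) (l(p) = -4 + (-5/p)/2 = -4 - 5/(2*p))
h = 625/9 (h = ((-4 - 5/2/1) - 11/6)² = ((-4 - 5/2*1) - 11/6)² = ((-4 - 5/2) - 11/6)² = (-13/2 - 11/6)² = (-25/3)² = 625/9 ≈ 69.444)
v(K, H) = 6 - 3*K*(6 + I*√3) (v(K, H) = 6 - 3*K*(I*√3 + 6) = 6 - 3*K*(6 + I*√3))
-466 + v(h, 3) = -466 + (6 - 18*625/9 - 3*I*625/9*√3) = -466 + (6 - 1250 - 625*I*√3/3) = -466 + (-1244 - 625*I*√3/3) = -1710 - 625*I*√3/3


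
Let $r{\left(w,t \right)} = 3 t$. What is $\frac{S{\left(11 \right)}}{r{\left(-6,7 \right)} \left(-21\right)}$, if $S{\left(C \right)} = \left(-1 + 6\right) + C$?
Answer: $- \frac{16}{441} \approx -0.036281$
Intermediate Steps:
$S{\left(C \right)} = 5 + C$
$\frac{S{\left(11 \right)}}{r{\left(-6,7 \right)} \left(-21\right)} = \frac{5 + 11}{3 \cdot 7 \left(-21\right)} = \frac{16}{21 \left(-21\right)} = \frac{16}{-441} = 16 \left(- \frac{1}{441}\right) = - \frac{16}{441}$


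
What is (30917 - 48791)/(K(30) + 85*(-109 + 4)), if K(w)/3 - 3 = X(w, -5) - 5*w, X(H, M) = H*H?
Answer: 2979/1111 ≈ 2.6814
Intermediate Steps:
X(H, M) = H**2
K(w) = 9 - 15*w + 3*w**2 (K(w) = 9 + 3*(w**2 - 5*w) = 9 + (-15*w + 3*w**2) = 9 - 15*w + 3*w**2)
(30917 - 48791)/(K(30) + 85*(-109 + 4)) = (30917 - 48791)/((9 - 15*30 + 3*30**2) + 85*(-109 + 4)) = -17874/((9 - 450 + 3*900) + 85*(-105)) = -17874/((9 - 450 + 2700) - 8925) = -17874/(2259 - 8925) = -17874/(-6666) = -17874*(-1/6666) = 2979/1111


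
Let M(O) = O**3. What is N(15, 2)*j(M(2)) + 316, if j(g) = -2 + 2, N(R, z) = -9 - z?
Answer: 316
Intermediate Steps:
j(g) = 0
N(15, 2)*j(M(2)) + 316 = (-9 - 1*2)*0 + 316 = (-9 - 2)*0 + 316 = -11*0 + 316 = 0 + 316 = 316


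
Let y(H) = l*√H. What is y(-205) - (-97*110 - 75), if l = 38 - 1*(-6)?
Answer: 10745 + 44*I*√205 ≈ 10745.0 + 629.98*I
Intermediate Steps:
l = 44 (l = 38 + 6 = 44)
y(H) = 44*√H
y(-205) - (-97*110 - 75) = 44*√(-205) - (-97*110 - 75) = 44*(I*√205) - (-10670 - 75) = 44*I*√205 - 1*(-10745) = 44*I*√205 + 10745 = 10745 + 44*I*√205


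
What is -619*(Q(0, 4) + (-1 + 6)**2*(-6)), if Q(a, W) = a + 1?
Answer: 92231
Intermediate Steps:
Q(a, W) = 1 + a
-619*(Q(0, 4) + (-1 + 6)**2*(-6)) = -619*((1 + 0) + (-1 + 6)**2*(-6)) = -619*(1 + 5**2*(-6)) = -619*(1 + 25*(-6)) = -619*(1 - 150) = -619*(-149) = 92231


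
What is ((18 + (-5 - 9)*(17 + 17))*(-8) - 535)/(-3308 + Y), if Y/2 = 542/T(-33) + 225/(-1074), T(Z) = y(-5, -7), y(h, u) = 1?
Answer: -560091/398171 ≈ -1.4067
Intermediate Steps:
T(Z) = 1
Y = 193961/179 (Y = 2*(542/1 + 225/(-1074)) = 2*(542*1 + 225*(-1/1074)) = 2*(542 - 75/358) = 2*(193961/358) = 193961/179 ≈ 1083.6)
((18 + (-5 - 9)*(17 + 17))*(-8) - 535)/(-3308 + Y) = ((18 + (-5 - 9)*(17 + 17))*(-8) - 535)/(-3308 + 193961/179) = ((18 - 14*34)*(-8) - 535)/(-398171/179) = ((18 - 476)*(-8) - 535)*(-179/398171) = (-458*(-8) - 535)*(-179/398171) = (3664 - 535)*(-179/398171) = 3129*(-179/398171) = -560091/398171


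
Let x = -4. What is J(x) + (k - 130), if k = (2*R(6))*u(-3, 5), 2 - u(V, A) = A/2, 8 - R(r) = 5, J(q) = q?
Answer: -137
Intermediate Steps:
R(r) = 3 (R(r) = 8 - 1*5 = 8 - 5 = 3)
u(V, A) = 2 - A/2
k = -3 (k = (2*3)*(2 - 1/2*5) = 6*(2 - 5/2) = 6*(-1/2) = -3)
J(x) + (k - 130) = -4 + (-3 - 130) = -4 - 133 = -137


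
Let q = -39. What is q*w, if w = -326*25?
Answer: 317850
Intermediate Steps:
w = -8150
q*w = -39*(-8150) = 317850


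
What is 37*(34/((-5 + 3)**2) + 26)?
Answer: 2553/2 ≈ 1276.5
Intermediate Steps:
37*(34/((-5 + 3)**2) + 26) = 37*(34/((-2)**2) + 26) = 37*(34/4 + 26) = 37*(34*(1/4) + 26) = 37*(17/2 + 26) = 37*(69/2) = 2553/2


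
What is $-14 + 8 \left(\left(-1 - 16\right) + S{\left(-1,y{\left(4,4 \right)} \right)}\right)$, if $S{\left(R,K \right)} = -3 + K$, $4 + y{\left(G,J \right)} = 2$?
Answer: $-190$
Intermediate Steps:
$y{\left(G,J \right)} = -2$ ($y{\left(G,J \right)} = -4 + 2 = -2$)
$-14 + 8 \left(\left(-1 - 16\right) + S{\left(-1,y{\left(4,4 \right)} \right)}\right) = -14 + 8 \left(\left(-1 - 16\right) - 5\right) = -14 + 8 \left(-17 - 5\right) = -14 + 8 \left(-22\right) = -14 - 176 = -190$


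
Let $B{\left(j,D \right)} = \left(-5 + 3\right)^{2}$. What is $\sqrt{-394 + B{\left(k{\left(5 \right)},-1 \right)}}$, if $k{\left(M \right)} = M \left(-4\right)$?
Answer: $i \sqrt{390} \approx 19.748 i$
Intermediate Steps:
$k{\left(M \right)} = - 4 M$
$B{\left(j,D \right)} = 4$ ($B{\left(j,D \right)} = \left(-2\right)^{2} = 4$)
$\sqrt{-394 + B{\left(k{\left(5 \right)},-1 \right)}} = \sqrt{-394 + 4} = \sqrt{-390} = i \sqrt{390}$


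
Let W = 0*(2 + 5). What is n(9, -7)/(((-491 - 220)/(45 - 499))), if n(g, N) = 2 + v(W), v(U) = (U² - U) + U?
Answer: 908/711 ≈ 1.2771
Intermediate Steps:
W = 0 (W = 0*7 = 0)
v(U) = U²
n(g, N) = 2 (n(g, N) = 2 + 0² = 2 + 0 = 2)
n(9, -7)/(((-491 - 220)/(45 - 499))) = 2/(((-491 - 220)/(45 - 499))) = 2/((-711/(-454))) = 2/((-711*(-1/454))) = 2/(711/454) = 2*(454/711) = 908/711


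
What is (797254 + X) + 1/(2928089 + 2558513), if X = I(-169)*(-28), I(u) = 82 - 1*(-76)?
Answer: 4349942663661/5486602 ≈ 7.9283e+5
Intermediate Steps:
I(u) = 158 (I(u) = 82 + 76 = 158)
X = -4424 (X = 158*(-28) = -4424)
(797254 + X) + 1/(2928089 + 2558513) = (797254 - 4424) + 1/(2928089 + 2558513) = 792830 + 1/5486602 = 4349942663661/5486602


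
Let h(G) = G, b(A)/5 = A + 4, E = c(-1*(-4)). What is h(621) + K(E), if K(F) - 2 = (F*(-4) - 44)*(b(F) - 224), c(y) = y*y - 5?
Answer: 13735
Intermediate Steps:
c(y) = -5 + y² (c(y) = y² - 5 = -5 + y²)
E = 11 (E = -5 + (-1*(-4))² = -5 + 4² = -5 + 16 = 11)
b(A) = 20 + 5*A (b(A) = 5*(A + 4) = 5*(4 + A) = 20 + 5*A)
K(F) = 2 + (-204 + 5*F)*(-44 - 4*F) (K(F) = 2 + (F*(-4) - 44)*((20 + 5*F) - 224) = 2 + (-4*F - 44)*(-204 + 5*F) = 2 + (-44 - 4*F)*(-204 + 5*F) = 2 + (-204 + 5*F)*(-44 - 4*F))
h(621) + K(E) = 621 + (8978 - 20*11² + 596*11) = 621 + (8978 - 20*121 + 6556) = 621 + (8978 - 2420 + 6556) = 621 + 13114 = 13735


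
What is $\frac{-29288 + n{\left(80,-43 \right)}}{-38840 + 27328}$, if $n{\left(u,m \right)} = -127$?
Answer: $\frac{29415}{11512} \approx 2.5552$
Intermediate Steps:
$\frac{-29288 + n{\left(80,-43 \right)}}{-38840 + 27328} = \frac{-29288 - 127}{-38840 + 27328} = - \frac{29415}{-11512} = \left(-29415\right) \left(- \frac{1}{11512}\right) = \frac{29415}{11512}$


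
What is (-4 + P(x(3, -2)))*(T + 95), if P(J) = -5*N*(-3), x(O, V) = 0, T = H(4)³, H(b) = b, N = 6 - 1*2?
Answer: 8904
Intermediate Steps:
N = 4 (N = 6 - 2 = 4)
T = 64 (T = 4³ = 64)
P(J) = 60 (P(J) = -5*4*(-3) = -20*(-3) = 60)
(-4 + P(x(3, -2)))*(T + 95) = (-4 + 60)*(64 + 95) = 56*159 = 8904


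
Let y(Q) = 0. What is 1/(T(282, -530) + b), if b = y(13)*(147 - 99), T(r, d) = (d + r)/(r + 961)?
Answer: -1243/248 ≈ -5.0121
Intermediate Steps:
T(r, d) = (d + r)/(961 + r)
b = 0 (b = 0*(147 - 99) = 0*48 = 0)
1/(T(282, -530) + b) = 1/((-530 + 282)/(961 + 282) + 0) = 1/(-248/1243 + 0) = 1/(-248/1243) = -1243/248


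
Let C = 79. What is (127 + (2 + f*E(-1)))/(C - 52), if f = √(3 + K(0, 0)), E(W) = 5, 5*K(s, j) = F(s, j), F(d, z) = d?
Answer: 43/9 + 5*√3/27 ≈ 5.0985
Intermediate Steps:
K(s, j) = s/5
f = √3 (f = √(3 + (⅕)*0) = √(3 + 0) = √3 ≈ 1.7320)
(127 + (2 + f*E(-1)))/(C - 52) = (127 + (2 + √3*5))/(79 - 52) = (127 + (2 + 5*√3))/27 = (129 + 5*√3)*(1/27) = 43/9 + 5*√3/27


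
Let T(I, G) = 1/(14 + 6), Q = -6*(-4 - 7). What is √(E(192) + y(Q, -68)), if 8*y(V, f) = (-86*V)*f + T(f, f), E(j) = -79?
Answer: √77067210/40 ≈ 219.47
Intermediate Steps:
Q = 66 (Q = -6*(-11) = 66)
T(I, G) = 1/20
y(V, f) = 1/160 - 43*V*f/4 (y(V, f) = ((-86*V)*f + 1/20)/8 = (-86*V*f + 1/20)/8 = (1/20 - 86*V*f)/8 = 1/160 - 43*V*f/4)
√(E(192) + y(Q, -68)) = √(-79 + (1/160 - 43/4*66*(-68))) = √(-79 + (1/160 + 48246)) = √(-79 + 7719361/160) = √(7706721/160) = √77067210/40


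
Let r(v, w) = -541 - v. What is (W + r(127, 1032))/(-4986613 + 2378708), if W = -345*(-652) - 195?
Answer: -224077/2607905 ≈ -0.085922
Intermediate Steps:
W = 224745 (W = 224940 - 195 = 224745)
(W + r(127, 1032))/(-4986613 + 2378708) = (224745 + (-541 - 1*127))/(-4986613 + 2378708) = (224745 + (-541 - 127))/(-2607905) = (224745 - 668)*(-1/2607905) = 224077*(-1/2607905) = -224077/2607905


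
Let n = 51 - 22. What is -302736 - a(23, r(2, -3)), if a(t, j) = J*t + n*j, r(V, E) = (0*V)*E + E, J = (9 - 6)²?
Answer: -302856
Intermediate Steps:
J = 9 (J = 3² = 9)
n = 29
r(V, E) = E (r(V, E) = 0*E + E = 0 + E = E)
a(t, j) = 9*t + 29*j
-302736 - a(23, r(2, -3)) = -302736 - (9*23 + 29*(-3)) = -302736 - (207 - 87) = -302736 - 1*120 = -302736 - 120 = -302856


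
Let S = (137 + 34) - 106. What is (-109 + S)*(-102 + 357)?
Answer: -11220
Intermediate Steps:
S = 65 (S = 171 - 106 = 65)
(-109 + S)*(-102 + 357) = (-109 + 65)*(-102 + 357) = -44*255 = -11220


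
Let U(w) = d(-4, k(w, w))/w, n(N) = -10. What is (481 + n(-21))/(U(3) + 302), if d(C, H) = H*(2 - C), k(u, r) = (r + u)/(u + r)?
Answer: 471/304 ≈ 1.5493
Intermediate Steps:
k(u, r) = 1 (k(u, r) = (r + u)/(r + u) = 1)
U(w) = 6/w (U(w) = (1*(2 - 1*(-4)))/w = (1*(2 + 4))/w = (1*6)/w = 6/w)
(481 + n(-21))/(U(3) + 302) = (481 - 10)/(6/3 + 302) = 471/(6*(⅓) + 302) = 471/(2 + 302) = 471/304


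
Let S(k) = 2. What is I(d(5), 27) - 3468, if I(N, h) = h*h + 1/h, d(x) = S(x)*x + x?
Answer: -73952/27 ≈ -2739.0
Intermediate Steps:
d(x) = 3*x (d(x) = 2*x + x = 3*x)
I(N, h) = 1/h + h**2 (I(N, h) = h**2 + 1/h = 1/h + h**2)
I(d(5), 27) - 3468 = (1 + 27**3)/27 - 3468 = (1 + 19683)/27 - 3468 = (1/27)*19684 - 3468 = 19684/27 - 3468 = -73952/27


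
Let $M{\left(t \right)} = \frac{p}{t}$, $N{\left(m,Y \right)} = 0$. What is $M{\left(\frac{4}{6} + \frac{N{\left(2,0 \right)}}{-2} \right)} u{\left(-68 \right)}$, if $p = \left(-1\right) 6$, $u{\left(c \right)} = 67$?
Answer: $-603$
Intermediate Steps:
$p = -6$
$M{\left(t \right)} = - \frac{6}{t}$
$M{\left(\frac{4}{6} + \frac{N{\left(2,0 \right)}}{-2} \right)} u{\left(-68 \right)} = - \frac{6}{\frac{4}{6} + \frac{0}{-2}} \cdot 67 = - \frac{6}{4 \cdot \frac{1}{6} + 0 \left(- \frac{1}{2}\right)} 67 = - \frac{6}{\frac{2}{3} + 0} \cdot 67 = - \frac{6}{\frac{2}{3}} \cdot 67 = \left(-6\right) \frac{3}{2} \cdot 67 = \left(-9\right) 67 = -603$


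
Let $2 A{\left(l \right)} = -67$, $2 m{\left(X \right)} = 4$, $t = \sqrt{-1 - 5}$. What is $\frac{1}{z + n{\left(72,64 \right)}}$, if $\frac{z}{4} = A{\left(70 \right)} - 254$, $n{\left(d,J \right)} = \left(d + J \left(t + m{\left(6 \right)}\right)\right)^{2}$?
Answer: $- \frac{i}{- 14274 i + 25600 \sqrt{6}} \approx 3.4512 \cdot 10^{-6} - 1.5162 \cdot 10^{-5} i$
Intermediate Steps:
$t = i \sqrt{6}$ ($t = \sqrt{-6} = i \sqrt{6} \approx 2.4495 i$)
$m{\left(X \right)} = 2$ ($m{\left(X \right)} = \frac{1}{2} \cdot 4 = 2$)
$n{\left(d,J \right)} = \left(d + J \left(2 + i \sqrt{6}\right)\right)^{2}$ ($n{\left(d,J \right)} = \left(d + J \left(i \sqrt{6} + 2\right)\right)^{2} = \left(d + J \left(2 + i \sqrt{6}\right)\right)^{2}$)
$A{\left(l \right)} = - \frac{67}{2}$ ($A{\left(l \right)} = \frac{1}{2} \left(-67\right) = - \frac{67}{2}$)
$z = -1150$ ($z = 4 \left(- \frac{67}{2} - 254\right) = 4 \left(- \frac{575}{2}\right) = -1150$)
$\frac{1}{z + n{\left(72,64 \right)}} = \frac{1}{-1150 + \left(72 + 2 \cdot 64 + i 64 \sqrt{6}\right)^{2}} = \frac{1}{-1150 + \left(72 + 128 + 64 i \sqrt{6}\right)^{2}} = \frac{1}{-1150 + \left(200 + 64 i \sqrt{6}\right)^{2}}$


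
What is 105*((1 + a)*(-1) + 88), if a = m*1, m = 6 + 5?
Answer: 7980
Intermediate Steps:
m = 11
a = 11 (a = 11*1 = 11)
105*((1 + a)*(-1) + 88) = 105*((1 + 11)*(-1) + 88) = 105*(12*(-1) + 88) = 105*(-12 + 88) = 105*76 = 7980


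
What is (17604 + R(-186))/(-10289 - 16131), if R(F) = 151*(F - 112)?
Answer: 13697/13210 ≈ 1.0369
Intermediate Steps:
R(F) = -16912 + 151*F (R(F) = 151*(-112 + F) = -16912 + 151*F)
(17604 + R(-186))/(-10289 - 16131) = (17604 + (-16912 + 151*(-186)))/(-10289 - 16131) = (17604 + (-16912 - 28086))/(-26420) = (17604 - 44998)*(-1/26420) = -27394*(-1/26420) = 13697/13210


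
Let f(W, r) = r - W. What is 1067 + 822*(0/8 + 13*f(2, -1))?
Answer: -30991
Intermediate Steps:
1067 + 822*(0/8 + 13*f(2, -1)) = 1067 + 822*(0/8 + 13*(-1 - 1*2)) = 1067 + 822*(0*(1/8) + 13*(-1 - 2)) = 1067 + 822*(0 + 13*(-3)) = 1067 + 822*(0 - 39) = 1067 + 822*(-39) = 1067 - 32058 = -30991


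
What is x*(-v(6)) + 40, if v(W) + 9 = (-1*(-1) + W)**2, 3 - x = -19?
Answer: -840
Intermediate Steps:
x = 22 (x = 3 - 1*(-19) = 3 + 19 = 22)
v(W) = -9 + (1 + W)**2 (v(W) = -9 + (-1*(-1) + W)**2 = -9 + (1 + W)**2)
x*(-v(6)) + 40 = 22*(-(-9 + (1 + 6)**2)) + 40 = 22*(-(-9 + 7**2)) + 40 = 22*(-(-9 + 49)) + 40 = 22*(-1*40) + 40 = 22*(-40) + 40 = -880 + 40 = -840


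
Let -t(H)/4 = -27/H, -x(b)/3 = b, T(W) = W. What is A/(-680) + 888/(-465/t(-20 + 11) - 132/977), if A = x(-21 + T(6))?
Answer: 470603181/20523352 ≈ 22.930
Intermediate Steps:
x(b) = -3*b
t(H) = 108/H (t(H) = -(-108)/H = 108/H)
A = 45 (A = -3*(-21 + 6) = -3*(-15) = 45)
A/(-680) + 888/(-465/t(-20 + 11) - 132/977) = 45/(-680) + 888/(-465/(108/(-20 + 11)) - 132/977) = 45*(-1/680) + 888/(-465/(108/(-9)) - 132*1/977) = -9/136 + 888/(-465/(108*(-⅑)) - 132/977) = -9/136 + 888/(-465/(-12) - 132/977) = -9/136 + 888/(-465*(-1/12) - 132/977) = -9/136 + 888/(155/4 - 132/977) = -9/136 + 888/(150907/3908) = -9/136 + 888*(3908/150907) = -9/136 + 3470304/150907 = 470603181/20523352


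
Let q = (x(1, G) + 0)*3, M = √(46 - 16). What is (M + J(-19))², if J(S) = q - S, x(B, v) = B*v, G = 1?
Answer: (22 + √30)² ≈ 755.00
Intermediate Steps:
M = √30 ≈ 5.4772
q = 3 (q = (1*1 + 0)*3 = (1 + 0)*3 = 1*3 = 3)
J(S) = 3 - S
(M + J(-19))² = (√30 + (3 - 1*(-19)))² = (√30 + (3 + 19))² = (√30 + 22)² = (22 + √30)²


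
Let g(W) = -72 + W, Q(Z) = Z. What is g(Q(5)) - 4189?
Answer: -4256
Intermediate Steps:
g(Q(5)) - 4189 = (-72 + 5) - 4189 = -67 - 4189 = -4256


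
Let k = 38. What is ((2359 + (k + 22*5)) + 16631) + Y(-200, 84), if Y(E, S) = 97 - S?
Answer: 19151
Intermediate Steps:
((2359 + (k + 22*5)) + 16631) + Y(-200, 84) = ((2359 + (38 + 22*5)) + 16631) + (97 - 1*84) = ((2359 + (38 + 110)) + 16631) + (97 - 84) = ((2359 + 148) + 16631) + 13 = (2507 + 16631) + 13 = 19138 + 13 = 19151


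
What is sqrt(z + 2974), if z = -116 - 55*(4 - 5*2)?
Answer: 2*sqrt(797) ≈ 56.462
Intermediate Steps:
z = 214 (z = -116 - 55*(4 - 10) = -116 - 55*(-6) = -116 + 330 = 214)
sqrt(z + 2974) = sqrt(214 + 2974) = sqrt(3188) = 2*sqrt(797)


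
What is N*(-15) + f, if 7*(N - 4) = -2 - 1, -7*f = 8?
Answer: -383/7 ≈ -54.714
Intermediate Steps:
f = -8/7 (f = -⅐*8 = -8/7 ≈ -1.1429)
N = 25/7 (N = 4 + (-2 - 1)/7 = 4 + (⅐)*(-3) = 4 - 3/7 = 25/7 ≈ 3.5714)
N*(-15) + f = (25/7)*(-15) - 8/7 = -375/7 - 8/7 = -383/7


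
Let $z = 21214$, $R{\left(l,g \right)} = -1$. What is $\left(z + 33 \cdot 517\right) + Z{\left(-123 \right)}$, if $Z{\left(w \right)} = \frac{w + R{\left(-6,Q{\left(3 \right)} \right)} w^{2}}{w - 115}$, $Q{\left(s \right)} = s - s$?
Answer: $\frac{4562351}{119} \approx 38339.0$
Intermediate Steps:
$Q{\left(s \right)} = 0$
$Z{\left(w \right)} = \frac{w - w^{2}}{-115 + w}$ ($Z{\left(w \right)} = \frac{w - w^{2}}{w - 115} = \frac{w - w^{2}}{-115 + w}$)
$\left(z + 33 \cdot 517\right) + Z{\left(-123 \right)} = \left(21214 + 33 \cdot 517\right) - \frac{123 \left(1 - -123\right)}{-115 - 123} = \left(21214 + 17061\right) - \frac{123 \left(1 + 123\right)}{-238} = 38275 - \left(- \frac{123}{238}\right) 124 = 38275 + \frac{7626}{119} = \frac{4562351}{119}$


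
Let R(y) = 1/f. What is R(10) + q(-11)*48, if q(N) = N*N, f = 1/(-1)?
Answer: 5807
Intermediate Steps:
f = -1
q(N) = N²
R(y) = -1 (R(y) = 1/(-1) = -1)
R(10) + q(-11)*48 = -1 + (-11)²*48 = -1 + 121*48 = -1 + 5808 = 5807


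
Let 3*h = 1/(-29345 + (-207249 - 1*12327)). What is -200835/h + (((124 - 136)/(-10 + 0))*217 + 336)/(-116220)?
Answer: 14525189847118753/96850 ≈ 1.4998e+11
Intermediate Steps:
h = -1/746763 (h = 1/(3*(-29345 + (-207249 - 1*12327))) = 1/(3*(-29345 + (-207249 - 12327))) = 1/(3*(-29345 - 219576)) = (⅓)/(-248921) = (⅓)*(-1/248921) = -1/746763 ≈ -1.3391e-6)
-200835/h + (((124 - 136)/(-10 + 0))*217 + 336)/(-116220) = -200835/(-1/746763) + (((124 - 136)/(-10 + 0))*217 + 336)/(-116220) = -200835*(-746763) + (-12/(-10)*217 + 336)*(-1/116220) = 149976147105 + (-12*(-⅒)*217 + 336)*(-1/116220) = 149976147105 + ((6/5)*217 + 336)*(-1/116220) = 149976147105 + (1302/5 + 336)*(-1/116220) = 149976147105 + (2982/5)*(-1/116220) = 149976147105 - 497/96850 = 14525189847118753/96850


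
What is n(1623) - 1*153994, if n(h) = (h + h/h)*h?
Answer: 2481758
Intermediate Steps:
n(h) = h*(1 + h) (n(h) = (h + 1)*h = (1 + h)*h = h*(1 + h))
n(1623) - 1*153994 = 1623*(1 + 1623) - 1*153994 = 1623*1624 - 153994 = 2635752 - 153994 = 2481758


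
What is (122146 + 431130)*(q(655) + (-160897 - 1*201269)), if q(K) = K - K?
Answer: -200377755816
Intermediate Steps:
q(K) = 0
(122146 + 431130)*(q(655) + (-160897 - 1*201269)) = (122146 + 431130)*(0 + (-160897 - 1*201269)) = 553276*(0 + (-160897 - 201269)) = 553276*(0 - 362166) = 553276*(-362166) = -200377755816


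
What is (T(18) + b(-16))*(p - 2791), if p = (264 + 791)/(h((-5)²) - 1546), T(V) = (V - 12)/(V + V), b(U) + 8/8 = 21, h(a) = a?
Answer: -256893043/4563 ≈ -56299.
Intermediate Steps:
b(U) = 20 (b(U) = -1 + 21 = 20)
T(V) = (-12 + V)/(2*V) (T(V) = (-12 + V)/((2*V)) = (-12 + V)*(1/(2*V)) = (-12 + V)/(2*V))
p = -1055/1521 (p = (264 + 791)/((-5)² - 1546) = 1055/(25 - 1546) = 1055/(-1521) = 1055*(-1/1521) = -1055/1521 ≈ -0.69362)
(T(18) + b(-16))*(p - 2791) = ((½)*(-12 + 18)/18 + 20)*(-1055/1521 - 2791) = ((½)*(1/18)*6 + 20)*(-4246166/1521) = (⅙ + 20)*(-4246166/1521) = (121/6)*(-4246166/1521) = -256893043/4563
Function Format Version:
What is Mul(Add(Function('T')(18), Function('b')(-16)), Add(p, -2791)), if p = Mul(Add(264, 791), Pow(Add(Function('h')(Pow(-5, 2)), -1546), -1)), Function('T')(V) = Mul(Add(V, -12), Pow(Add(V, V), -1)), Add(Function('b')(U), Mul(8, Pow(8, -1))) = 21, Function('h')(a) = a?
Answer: Rational(-256893043, 4563) ≈ -56299.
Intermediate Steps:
Function('b')(U) = 20 (Function('b')(U) = Add(-1, 21) = 20)
Function('T')(V) = Mul(Rational(1, 2), Pow(V, -1), Add(-12, V)) (Function('T')(V) = Mul(Add(-12, V), Pow(Mul(2, V), -1)) = Mul(Add(-12, V), Mul(Rational(1, 2), Pow(V, -1))) = Mul(Rational(1, 2), Pow(V, -1), Add(-12, V)))
p = Rational(-1055, 1521) (p = Mul(Add(264, 791), Pow(Add(Pow(-5, 2), -1546), -1)) = Mul(1055, Pow(Add(25, -1546), -1)) = Mul(1055, Pow(-1521, -1)) = Mul(1055, Rational(-1, 1521)) = Rational(-1055, 1521) ≈ -0.69362)
Mul(Add(Function('T')(18), Function('b')(-16)), Add(p, -2791)) = Mul(Add(Mul(Rational(1, 2), Pow(18, -1), Add(-12, 18)), 20), Add(Rational(-1055, 1521), -2791)) = Mul(Add(Mul(Rational(1, 2), Rational(1, 18), 6), 20), Rational(-4246166, 1521)) = Mul(Add(Rational(1, 6), 20), Rational(-4246166, 1521)) = Mul(Rational(121, 6), Rational(-4246166, 1521)) = Rational(-256893043, 4563)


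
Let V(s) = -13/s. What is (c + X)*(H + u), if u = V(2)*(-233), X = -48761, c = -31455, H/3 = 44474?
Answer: -10824066284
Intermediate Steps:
H = 133422 (H = 3*44474 = 133422)
u = 3029/2 (u = -13/2*(-233) = 3029/2 ≈ 1514.5)
(c + X)*(H + u) = (-31455 - 48761)*(133422 + 3029/2) = -80216*269873/2 = -10824066284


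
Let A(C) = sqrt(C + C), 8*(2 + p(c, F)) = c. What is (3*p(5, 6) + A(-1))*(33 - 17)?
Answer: -66 + 16*I*sqrt(2) ≈ -66.0 + 22.627*I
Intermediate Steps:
p(c, F) = -2 + c/8
A(C) = sqrt(2)*sqrt(C) (A(C) = sqrt(2*C) = sqrt(2)*sqrt(C))
(3*p(5, 6) + A(-1))*(33 - 17) = (3*(-2 + (1/8)*5) + sqrt(2)*sqrt(-1))*(33 - 17) = (3*(-2 + 5/8) + sqrt(2)*I)*16 = (3*(-11/8) + I*sqrt(2))*16 = (-33/8 + I*sqrt(2))*16 = -66 + 16*I*sqrt(2)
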